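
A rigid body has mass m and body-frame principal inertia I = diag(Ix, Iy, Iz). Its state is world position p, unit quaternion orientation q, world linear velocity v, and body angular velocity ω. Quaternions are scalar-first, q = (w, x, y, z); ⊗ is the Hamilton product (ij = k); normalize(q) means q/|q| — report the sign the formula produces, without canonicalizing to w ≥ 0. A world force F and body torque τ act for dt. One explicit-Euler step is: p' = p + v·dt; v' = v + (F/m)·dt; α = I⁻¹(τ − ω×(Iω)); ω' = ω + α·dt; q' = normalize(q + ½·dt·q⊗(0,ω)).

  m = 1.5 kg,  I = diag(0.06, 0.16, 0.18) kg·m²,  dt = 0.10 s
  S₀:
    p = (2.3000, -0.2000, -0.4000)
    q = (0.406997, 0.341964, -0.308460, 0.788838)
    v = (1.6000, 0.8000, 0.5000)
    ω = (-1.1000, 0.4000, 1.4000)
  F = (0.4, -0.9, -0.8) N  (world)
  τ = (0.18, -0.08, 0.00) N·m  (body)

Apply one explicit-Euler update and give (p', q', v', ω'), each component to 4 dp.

p' = (2.4600, -0.1200, -0.3500)
q' = (0.3752, 0.2810, -0.3661, 0.8039)
v' = (1.6267, 0.7400, 0.4467)
ω' = (-0.8187, 0.2345, 1.4244)

gyro term ω×Iω = (0.0112, 0.1848, -0.0440)
α = I⁻¹(τ − ω×Iω) = (2.8133, -1.6550, 0.2444)
new body rate ω' = (-0.8187, 0.2345, 1.4244)
2q̇ = q⊗(0,ω) = (-0.6048288, -1.1950759, -1.1836726, 0.3672754)
updated quaternion q' = (0.3752, 0.2810, -0.3661, 0.8039)
a = F/m = (0.2667, -0.6000, -0.5333)
p + v·dt = (2.4600, -0.1200, -0.3500)
v' = v + a·dt = (1.6267, 0.7400, 0.4467)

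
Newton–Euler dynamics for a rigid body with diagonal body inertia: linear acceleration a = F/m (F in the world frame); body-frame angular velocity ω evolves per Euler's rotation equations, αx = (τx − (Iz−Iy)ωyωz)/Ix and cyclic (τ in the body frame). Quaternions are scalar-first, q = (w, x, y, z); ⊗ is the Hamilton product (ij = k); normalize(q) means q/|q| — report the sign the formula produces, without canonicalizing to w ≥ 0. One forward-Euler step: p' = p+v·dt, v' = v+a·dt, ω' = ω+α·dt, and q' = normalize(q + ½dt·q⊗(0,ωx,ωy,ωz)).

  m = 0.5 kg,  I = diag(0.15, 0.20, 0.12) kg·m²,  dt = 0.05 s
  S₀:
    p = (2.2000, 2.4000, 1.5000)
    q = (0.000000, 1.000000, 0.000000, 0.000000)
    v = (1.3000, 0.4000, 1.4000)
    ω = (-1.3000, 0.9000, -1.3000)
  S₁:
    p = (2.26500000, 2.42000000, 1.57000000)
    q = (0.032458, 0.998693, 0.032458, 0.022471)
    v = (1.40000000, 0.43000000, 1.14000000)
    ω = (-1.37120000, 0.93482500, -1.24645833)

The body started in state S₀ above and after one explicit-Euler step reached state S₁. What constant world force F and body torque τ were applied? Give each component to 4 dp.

Δv = v₁−v₀ = (0.10000000, 0.03000000, -0.26000000)
m·(v₁−v₀)/dt = (1.0000, 0.3000, -2.6000)
ω₁ − ω₀ = (-0.07120000, 0.03482500, 0.05354167)
precession coupling = (0.0936, 0.0507, -0.0585)
I·α + gyro = (-0.1200, 0.1900, 0.0700)

F = (1.0000, 0.3000, -2.6000)
τ = (-0.1200, 0.1900, 0.0700)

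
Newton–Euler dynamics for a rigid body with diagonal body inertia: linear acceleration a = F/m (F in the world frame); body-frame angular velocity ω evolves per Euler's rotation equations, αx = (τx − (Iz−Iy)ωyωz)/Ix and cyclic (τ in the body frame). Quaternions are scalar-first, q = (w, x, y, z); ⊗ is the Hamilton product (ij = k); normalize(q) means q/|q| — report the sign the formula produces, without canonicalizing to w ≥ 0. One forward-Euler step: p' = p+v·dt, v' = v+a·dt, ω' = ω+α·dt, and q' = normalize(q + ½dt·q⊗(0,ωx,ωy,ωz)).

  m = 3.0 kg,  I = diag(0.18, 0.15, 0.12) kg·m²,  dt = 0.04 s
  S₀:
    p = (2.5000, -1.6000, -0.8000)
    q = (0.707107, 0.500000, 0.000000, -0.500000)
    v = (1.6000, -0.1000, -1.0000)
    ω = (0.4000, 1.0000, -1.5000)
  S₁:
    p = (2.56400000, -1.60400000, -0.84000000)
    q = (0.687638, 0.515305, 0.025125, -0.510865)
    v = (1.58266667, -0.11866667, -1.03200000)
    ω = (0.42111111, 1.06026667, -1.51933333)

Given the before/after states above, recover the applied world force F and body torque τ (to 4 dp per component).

velocity change Δv = (-0.01733333, -0.01866667, -0.03200000)
m·(v₁−v₀)/dt = (-1.3000, -1.4000, -2.4000)
rate change Δω = (0.02111111, 0.06026667, -0.01933333)
precession coupling = (0.0450, -0.0360, -0.0120)
I·α + gyro = (0.1400, 0.1900, -0.0700)

F = (-1.3000, -1.4000, -2.4000)
τ = (0.1400, 0.1900, -0.0700)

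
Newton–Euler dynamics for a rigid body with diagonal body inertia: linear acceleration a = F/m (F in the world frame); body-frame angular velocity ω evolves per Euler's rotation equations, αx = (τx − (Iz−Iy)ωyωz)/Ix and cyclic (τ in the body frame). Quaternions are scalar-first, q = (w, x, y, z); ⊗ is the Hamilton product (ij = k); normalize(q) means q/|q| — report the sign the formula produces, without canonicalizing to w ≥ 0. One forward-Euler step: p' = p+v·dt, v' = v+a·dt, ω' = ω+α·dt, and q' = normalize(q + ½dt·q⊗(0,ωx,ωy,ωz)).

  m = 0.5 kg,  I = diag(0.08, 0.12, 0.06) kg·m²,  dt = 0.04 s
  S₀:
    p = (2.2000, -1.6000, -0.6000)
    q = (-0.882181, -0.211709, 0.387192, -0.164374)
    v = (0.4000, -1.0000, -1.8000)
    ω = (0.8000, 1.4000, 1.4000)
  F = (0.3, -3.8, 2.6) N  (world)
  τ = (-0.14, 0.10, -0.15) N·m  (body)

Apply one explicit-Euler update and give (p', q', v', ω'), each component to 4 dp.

p' = (2.2160, -1.6400, -0.6720)
q' = (-0.8842, -0.2102, 0.3655, -0.2010)
v' = (0.4240, -1.3040, -1.5920)
ω' = (0.7888, 1.4259, 1.2701)

p + v·dt = (2.2160, -1.6400, -0.6720)
new velocity v' = (0.4240, -1.3040, -1.5920)
gyro term ω×Iω = (-0.1176, 0.0224, 0.0448)
angular accel α = (-0.2800, 0.6467, -3.2467)
new body rate ω' = (0.7888, 1.4259, 1.2701)
Hamilton product q⊗(0,ω) = (-0.1425780, 0.0664476, -1.0701600, -1.8411996)
updated quaternion q' = (-0.8842, -0.2102, 0.3655, -0.2010)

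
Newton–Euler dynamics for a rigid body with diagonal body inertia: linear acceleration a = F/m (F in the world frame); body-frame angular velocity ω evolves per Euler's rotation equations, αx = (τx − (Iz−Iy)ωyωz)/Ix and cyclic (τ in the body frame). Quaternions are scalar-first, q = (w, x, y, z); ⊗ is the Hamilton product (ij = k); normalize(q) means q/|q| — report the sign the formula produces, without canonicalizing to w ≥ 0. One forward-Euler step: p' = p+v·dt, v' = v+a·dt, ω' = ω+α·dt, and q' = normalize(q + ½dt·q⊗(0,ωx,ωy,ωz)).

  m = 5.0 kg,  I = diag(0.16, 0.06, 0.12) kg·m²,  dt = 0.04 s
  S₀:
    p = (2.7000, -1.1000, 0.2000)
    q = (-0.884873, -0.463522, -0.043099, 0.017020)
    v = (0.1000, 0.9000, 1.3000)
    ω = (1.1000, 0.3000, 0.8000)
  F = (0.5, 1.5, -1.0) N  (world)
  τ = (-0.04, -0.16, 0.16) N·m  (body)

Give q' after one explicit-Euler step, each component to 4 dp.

q' = (-0.8744, -0.4836, -0.0406, 0.0010)

q⊗(0,ω) = (0.5091879, -1.0129455, 0.1240777, -0.7995461)
q' = normalize(q + ½dt·q⊗(0,ω)) = (-0.8744, -0.4836, -0.0406, 0.0010)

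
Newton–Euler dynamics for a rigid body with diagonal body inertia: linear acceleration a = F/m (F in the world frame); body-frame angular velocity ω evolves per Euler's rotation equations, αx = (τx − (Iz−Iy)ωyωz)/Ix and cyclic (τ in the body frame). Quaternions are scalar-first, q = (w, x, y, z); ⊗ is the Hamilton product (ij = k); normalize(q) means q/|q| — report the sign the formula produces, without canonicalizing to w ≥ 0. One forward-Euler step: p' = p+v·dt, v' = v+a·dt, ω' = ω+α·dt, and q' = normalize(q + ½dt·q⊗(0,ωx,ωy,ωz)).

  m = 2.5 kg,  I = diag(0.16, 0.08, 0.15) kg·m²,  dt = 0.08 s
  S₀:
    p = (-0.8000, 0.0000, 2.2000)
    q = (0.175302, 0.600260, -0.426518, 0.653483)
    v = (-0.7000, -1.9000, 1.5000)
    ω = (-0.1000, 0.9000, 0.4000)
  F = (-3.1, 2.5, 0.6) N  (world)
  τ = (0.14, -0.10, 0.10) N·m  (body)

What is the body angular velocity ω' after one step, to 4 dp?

ω' = (-0.0426, 0.8004, 0.4495)

angular accel α = (0.7175, -1.2450, 0.6187)
ω + α·dt = (-0.0426, 0.8004, 0.4495)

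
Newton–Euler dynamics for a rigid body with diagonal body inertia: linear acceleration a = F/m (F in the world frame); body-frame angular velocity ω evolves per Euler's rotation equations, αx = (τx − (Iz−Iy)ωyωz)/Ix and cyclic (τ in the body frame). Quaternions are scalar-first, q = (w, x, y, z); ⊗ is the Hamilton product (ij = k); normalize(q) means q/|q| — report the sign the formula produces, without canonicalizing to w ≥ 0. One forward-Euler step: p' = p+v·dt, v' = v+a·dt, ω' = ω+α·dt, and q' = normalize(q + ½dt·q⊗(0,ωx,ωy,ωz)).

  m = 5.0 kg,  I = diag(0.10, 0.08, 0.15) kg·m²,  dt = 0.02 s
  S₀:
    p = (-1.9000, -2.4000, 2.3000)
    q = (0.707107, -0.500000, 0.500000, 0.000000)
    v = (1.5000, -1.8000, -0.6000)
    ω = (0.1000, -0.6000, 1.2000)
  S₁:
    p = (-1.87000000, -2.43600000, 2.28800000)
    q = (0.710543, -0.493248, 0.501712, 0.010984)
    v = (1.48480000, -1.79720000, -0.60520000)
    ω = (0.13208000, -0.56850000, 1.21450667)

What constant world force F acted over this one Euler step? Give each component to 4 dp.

F = (-3.8000, 0.7000, -1.3000)

Δv = v₁−v₀ = (-0.01520000, 0.00280000, -0.00520000)
F = m·Δv/dt = (-3.8000, 0.7000, -1.3000)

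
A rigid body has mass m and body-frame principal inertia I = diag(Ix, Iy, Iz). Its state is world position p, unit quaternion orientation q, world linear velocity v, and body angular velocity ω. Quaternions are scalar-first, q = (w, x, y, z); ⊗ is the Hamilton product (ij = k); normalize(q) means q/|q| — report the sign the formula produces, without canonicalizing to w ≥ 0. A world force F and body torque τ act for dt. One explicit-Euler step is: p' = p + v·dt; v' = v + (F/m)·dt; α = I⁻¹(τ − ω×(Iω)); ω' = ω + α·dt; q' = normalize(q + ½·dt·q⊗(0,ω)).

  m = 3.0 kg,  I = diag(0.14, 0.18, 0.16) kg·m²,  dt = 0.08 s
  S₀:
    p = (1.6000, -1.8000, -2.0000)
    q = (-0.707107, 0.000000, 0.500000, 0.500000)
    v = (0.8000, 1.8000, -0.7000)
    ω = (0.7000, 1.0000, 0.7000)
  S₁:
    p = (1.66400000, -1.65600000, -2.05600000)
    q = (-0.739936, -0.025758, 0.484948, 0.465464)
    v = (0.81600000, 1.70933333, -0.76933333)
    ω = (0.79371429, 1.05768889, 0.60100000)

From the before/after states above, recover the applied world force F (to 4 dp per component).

v₁ − v₀ = (0.01600000, -0.09066667, -0.06933333)
m·(v₁−v₀)/dt = (0.6000, -3.4000, -2.6000)

F = (0.6000, -3.4000, -2.6000)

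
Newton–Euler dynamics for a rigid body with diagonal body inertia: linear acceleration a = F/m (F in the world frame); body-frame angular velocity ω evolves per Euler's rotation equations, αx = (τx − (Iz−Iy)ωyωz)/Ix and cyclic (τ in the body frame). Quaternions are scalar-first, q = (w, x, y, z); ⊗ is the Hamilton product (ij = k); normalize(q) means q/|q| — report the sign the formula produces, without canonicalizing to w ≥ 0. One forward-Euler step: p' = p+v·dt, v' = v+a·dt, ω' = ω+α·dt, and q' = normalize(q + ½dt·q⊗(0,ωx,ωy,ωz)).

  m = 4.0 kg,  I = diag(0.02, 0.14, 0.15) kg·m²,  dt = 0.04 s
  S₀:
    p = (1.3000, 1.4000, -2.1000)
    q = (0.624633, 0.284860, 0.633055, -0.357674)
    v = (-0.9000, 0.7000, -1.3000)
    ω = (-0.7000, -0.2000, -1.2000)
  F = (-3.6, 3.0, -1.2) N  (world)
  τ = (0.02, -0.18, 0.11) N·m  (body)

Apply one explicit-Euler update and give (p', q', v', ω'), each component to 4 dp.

new position p' = (1.2640, 1.4280, -2.1520)
v + (F/m)dt = (-0.9360, 0.7300, -1.3120)
gyro term ω×Iω = (0.0024, -0.1092, 0.0168)
α = I⁻¹(τ − ω×Iω) = (0.8800, -0.5057, 0.6213)
new body rate ω' = (-0.6648, -0.2202, -1.1751)
Hamilton product q⊗(0,ω) = (-0.1031958, -1.2684439, 0.4672772, -0.3633931)
q' = normalize(q + ½dt·q⊗(0,ω)) = (0.6223, 0.2594, 0.6421, -0.3648)

p' = (1.2640, 1.4280, -2.1520)
q' = (0.6223, 0.2594, 0.6421, -0.3648)
v' = (-0.9360, 0.7300, -1.3120)
ω' = (-0.6648, -0.2202, -1.1751)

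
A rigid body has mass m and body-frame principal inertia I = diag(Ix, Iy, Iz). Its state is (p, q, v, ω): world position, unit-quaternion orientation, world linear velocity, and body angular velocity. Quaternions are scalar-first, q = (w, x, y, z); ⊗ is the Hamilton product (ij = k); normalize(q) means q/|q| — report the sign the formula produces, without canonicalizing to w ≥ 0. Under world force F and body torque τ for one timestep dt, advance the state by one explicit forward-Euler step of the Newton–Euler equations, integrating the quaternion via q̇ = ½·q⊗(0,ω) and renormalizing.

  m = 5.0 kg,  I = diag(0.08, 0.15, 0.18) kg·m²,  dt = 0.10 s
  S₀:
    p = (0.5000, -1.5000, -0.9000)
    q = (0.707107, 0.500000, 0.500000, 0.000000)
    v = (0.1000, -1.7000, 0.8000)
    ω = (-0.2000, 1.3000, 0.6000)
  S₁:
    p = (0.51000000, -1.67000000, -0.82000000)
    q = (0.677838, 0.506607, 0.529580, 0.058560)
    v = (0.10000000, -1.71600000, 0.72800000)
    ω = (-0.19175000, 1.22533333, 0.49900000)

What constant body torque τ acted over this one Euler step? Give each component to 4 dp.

τ = (0.0300, -0.1000, -0.2000)

ω₁ − ω₀ = (0.00825000, -0.07466667, -0.10100000)
τ = I·(Δω/dt) + ω₀×(Iω₀) = (0.0300, -0.1000, -0.2000)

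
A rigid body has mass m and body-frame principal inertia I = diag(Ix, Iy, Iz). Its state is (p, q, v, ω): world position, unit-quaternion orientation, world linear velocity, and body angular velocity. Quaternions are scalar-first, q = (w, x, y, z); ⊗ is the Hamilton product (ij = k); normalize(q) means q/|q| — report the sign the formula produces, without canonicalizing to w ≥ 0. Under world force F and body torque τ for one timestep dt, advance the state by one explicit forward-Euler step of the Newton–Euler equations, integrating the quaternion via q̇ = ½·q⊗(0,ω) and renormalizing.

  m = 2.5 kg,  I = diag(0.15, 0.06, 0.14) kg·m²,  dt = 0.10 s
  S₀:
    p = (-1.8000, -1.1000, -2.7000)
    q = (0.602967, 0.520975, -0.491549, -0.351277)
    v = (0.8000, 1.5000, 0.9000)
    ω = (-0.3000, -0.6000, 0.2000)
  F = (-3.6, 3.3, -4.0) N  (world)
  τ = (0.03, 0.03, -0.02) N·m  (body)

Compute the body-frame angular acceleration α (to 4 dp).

α = (0.2640, 0.5100, -0.0271)

ω×(Iω) gyroscopic = (-0.0096, -0.0006, -0.0162)
α = I⁻¹(τ − ω×Iω) = (0.2640, 0.5100, -0.0271)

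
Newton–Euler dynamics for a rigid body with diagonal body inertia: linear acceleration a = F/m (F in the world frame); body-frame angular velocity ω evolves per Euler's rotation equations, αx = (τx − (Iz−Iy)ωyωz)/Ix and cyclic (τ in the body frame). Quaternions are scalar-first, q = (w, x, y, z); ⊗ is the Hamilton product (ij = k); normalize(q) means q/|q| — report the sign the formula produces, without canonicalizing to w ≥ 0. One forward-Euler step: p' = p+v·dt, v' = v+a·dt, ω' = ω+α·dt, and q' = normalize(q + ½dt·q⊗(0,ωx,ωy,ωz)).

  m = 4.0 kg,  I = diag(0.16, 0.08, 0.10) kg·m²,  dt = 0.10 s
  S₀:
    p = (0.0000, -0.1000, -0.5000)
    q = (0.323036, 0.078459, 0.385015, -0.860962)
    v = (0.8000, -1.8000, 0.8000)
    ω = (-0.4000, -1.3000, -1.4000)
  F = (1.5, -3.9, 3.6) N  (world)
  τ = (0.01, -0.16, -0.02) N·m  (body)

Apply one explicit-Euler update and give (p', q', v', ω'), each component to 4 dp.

p' = (0.0800, -0.2800, -0.4200)
q' = (0.2880, -0.0109, 0.3849, -0.8768)
v' = (0.8375, -1.8975, 0.8900)
ω' = (-0.4165, -1.5420, -1.3784)

precession coupling ω×(Iω) = (0.0364, 0.0336, -0.0416)
α = I⁻¹(τ − ω×Iω) = (-0.1650, -2.4200, 0.2160)
ω + α·dt = (-0.4165, -1.5420, -1.3784)
2q̇ = q⊗(0,ω) = (-0.6734437, -1.7874860, 0.0342806, -0.4002411)
q' = normalize(q + ½dt·q⊗(0,ω)) = (0.2880, -0.0109, 0.3849, -0.8768)
p' = p + v·dt = (0.0800, -0.2800, -0.4200)
new velocity v' = (0.8375, -1.8975, 0.8900)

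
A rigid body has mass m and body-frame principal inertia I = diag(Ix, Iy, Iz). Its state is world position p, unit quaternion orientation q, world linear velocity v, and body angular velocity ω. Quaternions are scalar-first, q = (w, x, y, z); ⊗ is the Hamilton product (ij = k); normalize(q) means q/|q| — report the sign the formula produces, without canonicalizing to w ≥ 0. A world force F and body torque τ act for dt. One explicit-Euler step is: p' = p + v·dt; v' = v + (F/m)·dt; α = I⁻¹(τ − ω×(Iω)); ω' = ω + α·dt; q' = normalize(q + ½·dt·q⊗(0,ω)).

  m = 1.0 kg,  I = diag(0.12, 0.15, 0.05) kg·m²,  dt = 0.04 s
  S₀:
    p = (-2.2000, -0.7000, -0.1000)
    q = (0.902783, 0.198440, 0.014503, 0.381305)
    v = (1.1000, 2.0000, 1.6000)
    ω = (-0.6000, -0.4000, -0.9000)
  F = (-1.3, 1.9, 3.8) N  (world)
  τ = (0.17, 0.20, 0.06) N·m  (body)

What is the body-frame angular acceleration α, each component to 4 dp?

α = (1.7167, 1.0813, 1.0560)

gyro term ω×Iω = (-0.0360, 0.0378, 0.0072)
α = I⁻¹(τ − ω×Iω) = (1.7167, 1.0813, 1.0560)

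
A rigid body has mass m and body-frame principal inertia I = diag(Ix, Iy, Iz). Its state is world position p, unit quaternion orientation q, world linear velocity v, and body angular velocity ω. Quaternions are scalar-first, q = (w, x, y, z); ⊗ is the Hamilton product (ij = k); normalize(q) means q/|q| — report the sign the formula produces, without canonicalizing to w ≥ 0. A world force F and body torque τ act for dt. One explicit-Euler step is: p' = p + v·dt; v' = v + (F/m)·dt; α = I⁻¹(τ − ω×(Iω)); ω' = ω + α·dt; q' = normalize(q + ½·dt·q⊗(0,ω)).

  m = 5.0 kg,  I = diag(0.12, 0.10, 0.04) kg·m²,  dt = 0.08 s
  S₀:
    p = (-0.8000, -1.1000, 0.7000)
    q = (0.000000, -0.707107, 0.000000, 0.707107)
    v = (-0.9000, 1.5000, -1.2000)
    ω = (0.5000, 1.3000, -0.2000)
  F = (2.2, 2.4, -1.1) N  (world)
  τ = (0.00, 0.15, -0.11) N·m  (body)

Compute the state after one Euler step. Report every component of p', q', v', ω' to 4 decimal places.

p' = (-0.8720, -0.9800, 0.6040)
q' = (0.0198, -0.7427, 0.0085, 0.6693)
v' = (-0.8648, 1.5384, -1.2176)
ω' = (0.4896, 1.4264, -0.3940)

gyro term ω×Iω = (0.0156, -0.0080, -0.0130)
angular accel α = (-0.1300, 1.5800, -2.4250)
ω' = ω + α·dt = (0.4896, 1.4264, -0.3940)
q⊗(0,ω) = (0.4949749, -0.9192391, 0.2121321, -0.9192391)
q' = normalize(q + ½dt·q⊗(0,ω)) = (0.0198, -0.7427, 0.0085, 0.6693)
p' = p + v·dt = (-0.8720, -0.9800, 0.6040)
new velocity v' = (-0.8648, 1.5384, -1.2176)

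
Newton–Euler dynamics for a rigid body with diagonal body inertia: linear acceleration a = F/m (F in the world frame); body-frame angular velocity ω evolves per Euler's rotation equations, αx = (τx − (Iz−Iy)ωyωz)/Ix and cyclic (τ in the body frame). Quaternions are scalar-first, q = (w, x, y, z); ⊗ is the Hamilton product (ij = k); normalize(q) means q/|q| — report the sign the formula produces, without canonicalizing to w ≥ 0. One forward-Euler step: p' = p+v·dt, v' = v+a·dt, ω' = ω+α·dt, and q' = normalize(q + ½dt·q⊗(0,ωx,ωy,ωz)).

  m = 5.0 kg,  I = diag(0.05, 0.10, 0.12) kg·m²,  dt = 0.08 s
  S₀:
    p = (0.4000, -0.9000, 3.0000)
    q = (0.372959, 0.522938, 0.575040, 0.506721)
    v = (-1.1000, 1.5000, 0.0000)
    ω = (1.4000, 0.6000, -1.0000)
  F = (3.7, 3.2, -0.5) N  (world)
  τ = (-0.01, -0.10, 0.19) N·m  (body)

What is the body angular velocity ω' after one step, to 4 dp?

ω' = (1.4032, 0.4416, -0.9013)

angular accel α = (0.0400, -1.9800, 1.2333)
ω + α·dt = (1.4032, 0.4416, -0.9013)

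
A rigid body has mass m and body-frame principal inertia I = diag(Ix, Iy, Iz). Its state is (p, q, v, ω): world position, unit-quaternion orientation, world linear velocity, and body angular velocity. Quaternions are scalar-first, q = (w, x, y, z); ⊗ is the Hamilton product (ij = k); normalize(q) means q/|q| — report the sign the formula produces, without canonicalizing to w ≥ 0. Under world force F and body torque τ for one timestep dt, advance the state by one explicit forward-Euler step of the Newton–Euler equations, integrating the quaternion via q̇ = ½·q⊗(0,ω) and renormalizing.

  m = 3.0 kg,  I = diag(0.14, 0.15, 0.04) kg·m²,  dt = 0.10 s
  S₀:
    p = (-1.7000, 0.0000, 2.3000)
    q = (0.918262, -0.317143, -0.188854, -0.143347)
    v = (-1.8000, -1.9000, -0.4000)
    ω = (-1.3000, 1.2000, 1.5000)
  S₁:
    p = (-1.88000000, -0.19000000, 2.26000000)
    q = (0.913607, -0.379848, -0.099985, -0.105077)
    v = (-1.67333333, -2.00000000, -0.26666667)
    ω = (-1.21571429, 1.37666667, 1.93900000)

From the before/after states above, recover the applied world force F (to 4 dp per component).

Δv = v₁−v₀ = (0.12666667, -0.10000000, 0.13333333)
applied force F = (3.8000, -3.0000, 4.0000)

F = (3.8000, -3.0000, 4.0000)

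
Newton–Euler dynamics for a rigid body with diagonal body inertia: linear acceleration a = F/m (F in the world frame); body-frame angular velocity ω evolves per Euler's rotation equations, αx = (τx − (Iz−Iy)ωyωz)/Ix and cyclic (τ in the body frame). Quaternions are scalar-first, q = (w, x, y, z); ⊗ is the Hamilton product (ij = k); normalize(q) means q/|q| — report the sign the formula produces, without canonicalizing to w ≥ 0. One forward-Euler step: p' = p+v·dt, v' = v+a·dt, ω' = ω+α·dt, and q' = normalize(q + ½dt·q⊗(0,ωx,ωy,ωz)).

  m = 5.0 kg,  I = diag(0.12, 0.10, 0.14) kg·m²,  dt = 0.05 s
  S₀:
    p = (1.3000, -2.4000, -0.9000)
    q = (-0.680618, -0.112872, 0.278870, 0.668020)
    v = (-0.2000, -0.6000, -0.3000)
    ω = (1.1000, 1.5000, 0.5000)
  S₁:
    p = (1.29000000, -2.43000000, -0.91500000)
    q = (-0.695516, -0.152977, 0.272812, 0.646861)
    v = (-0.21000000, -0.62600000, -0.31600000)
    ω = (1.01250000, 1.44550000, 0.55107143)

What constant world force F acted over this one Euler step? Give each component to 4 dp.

F = (-1.0000, -2.6000, -1.6000)

v₁ − v₀ = (-0.01000000, -0.02600000, -0.01600000)
F = m·Δv/dt = (-1.0000, -2.6000, -1.6000)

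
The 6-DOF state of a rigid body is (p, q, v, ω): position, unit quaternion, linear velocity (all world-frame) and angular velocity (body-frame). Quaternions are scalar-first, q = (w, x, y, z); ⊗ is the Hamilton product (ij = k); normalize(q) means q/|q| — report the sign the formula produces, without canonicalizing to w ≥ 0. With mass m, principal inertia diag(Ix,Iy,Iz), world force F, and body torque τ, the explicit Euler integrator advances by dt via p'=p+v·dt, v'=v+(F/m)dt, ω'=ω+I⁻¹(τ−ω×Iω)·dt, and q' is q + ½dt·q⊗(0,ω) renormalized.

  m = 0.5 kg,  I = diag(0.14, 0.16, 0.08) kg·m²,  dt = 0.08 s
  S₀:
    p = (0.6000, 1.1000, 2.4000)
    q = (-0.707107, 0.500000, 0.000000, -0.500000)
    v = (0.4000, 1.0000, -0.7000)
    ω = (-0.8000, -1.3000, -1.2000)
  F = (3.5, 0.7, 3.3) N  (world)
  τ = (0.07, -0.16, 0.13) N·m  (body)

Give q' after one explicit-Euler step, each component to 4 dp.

q' = (-0.7130, 0.4951, 0.0765, -0.4906)

Hamilton product q⊗(0,ω) = (-0.2000000, -0.0843144, 1.9192391, 0.1985284)
q + ½dt·q⊗(0,ω), renormalized = (-0.7130, 0.4951, 0.0765, -0.4906)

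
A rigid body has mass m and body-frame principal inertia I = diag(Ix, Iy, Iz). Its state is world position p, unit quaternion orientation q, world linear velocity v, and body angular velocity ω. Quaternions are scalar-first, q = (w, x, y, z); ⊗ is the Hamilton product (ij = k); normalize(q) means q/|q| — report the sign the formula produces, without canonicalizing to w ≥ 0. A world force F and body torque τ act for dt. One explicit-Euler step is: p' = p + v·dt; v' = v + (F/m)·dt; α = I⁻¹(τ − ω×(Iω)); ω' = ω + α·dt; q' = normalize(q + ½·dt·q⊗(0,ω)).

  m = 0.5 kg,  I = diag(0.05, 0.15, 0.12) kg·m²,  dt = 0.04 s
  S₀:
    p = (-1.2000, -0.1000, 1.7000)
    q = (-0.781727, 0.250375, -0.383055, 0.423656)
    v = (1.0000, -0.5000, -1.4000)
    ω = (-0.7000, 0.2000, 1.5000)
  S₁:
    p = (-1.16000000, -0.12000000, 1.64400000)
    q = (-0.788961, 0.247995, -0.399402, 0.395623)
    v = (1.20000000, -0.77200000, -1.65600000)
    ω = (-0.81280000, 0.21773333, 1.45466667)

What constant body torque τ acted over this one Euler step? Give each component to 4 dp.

τ = (-0.1500, 0.1400, -0.1500)

rate change Δω = (-0.11280000, 0.01773333, -0.04533333)
gyro term ω₀×Iω₀ = (-0.0090, 0.0735, -0.0140)
τ = I·(Δω/dt) + ω₀×(Iω₀) = (-0.1500, 0.1400, -0.1500)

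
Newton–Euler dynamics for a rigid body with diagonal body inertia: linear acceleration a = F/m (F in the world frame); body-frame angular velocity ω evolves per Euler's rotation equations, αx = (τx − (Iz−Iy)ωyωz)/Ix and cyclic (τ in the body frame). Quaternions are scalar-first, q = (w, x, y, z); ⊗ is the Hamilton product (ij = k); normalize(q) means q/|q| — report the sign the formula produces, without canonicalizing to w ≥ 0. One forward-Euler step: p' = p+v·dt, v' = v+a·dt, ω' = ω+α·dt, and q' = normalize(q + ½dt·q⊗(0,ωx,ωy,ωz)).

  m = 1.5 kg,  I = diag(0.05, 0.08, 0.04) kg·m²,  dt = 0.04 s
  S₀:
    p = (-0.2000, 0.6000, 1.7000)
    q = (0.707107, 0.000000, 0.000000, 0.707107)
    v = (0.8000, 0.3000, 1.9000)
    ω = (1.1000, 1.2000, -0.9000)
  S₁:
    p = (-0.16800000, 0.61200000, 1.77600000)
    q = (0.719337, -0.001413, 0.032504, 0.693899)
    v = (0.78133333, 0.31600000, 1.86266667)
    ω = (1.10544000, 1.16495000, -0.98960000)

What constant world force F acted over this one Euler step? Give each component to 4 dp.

Δv = v₁−v₀ = (-0.01866667, 0.01600000, -0.03733333)
applied force F = (-0.7000, 0.6000, -1.4000)

F = (-0.7000, 0.6000, -1.4000)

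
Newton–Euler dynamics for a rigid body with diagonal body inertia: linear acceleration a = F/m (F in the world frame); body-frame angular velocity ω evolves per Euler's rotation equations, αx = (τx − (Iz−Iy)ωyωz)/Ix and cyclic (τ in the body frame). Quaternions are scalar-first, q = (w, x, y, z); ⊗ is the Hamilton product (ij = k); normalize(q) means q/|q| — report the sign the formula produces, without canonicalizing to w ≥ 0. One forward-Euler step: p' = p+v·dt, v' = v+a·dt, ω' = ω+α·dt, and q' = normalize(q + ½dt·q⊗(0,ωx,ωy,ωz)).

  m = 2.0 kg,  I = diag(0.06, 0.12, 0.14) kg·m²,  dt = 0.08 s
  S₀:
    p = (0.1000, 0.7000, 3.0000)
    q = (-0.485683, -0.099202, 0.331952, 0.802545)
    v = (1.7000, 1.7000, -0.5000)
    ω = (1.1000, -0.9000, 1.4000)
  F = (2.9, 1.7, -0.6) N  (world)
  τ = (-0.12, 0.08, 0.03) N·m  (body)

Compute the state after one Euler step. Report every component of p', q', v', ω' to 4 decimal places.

precession coupling ω×(Iω) = (-0.0252, -0.1232, -0.0594)
angular accel α = (-1.5800, 1.6933, 0.6386)
ω + α·dt = (0.9736, -0.7645, 1.4511)
q⊗(0,ω) = (-0.7156840, 0.6527720, 1.4587970, -0.9558216)
q + ½dt·q⊗(0,ω), renormalized = (-0.5127, -0.0729, 0.3891, 0.7619)
p' = p + v·dt = (0.2360, 0.8360, 2.9600)
new velocity v' = (1.8160, 1.7680, -0.5240)

p' = (0.2360, 0.8360, 2.9600)
q' = (-0.5127, -0.0729, 0.3891, 0.7619)
v' = (1.8160, 1.7680, -0.5240)
ω' = (0.9736, -0.7645, 1.4511)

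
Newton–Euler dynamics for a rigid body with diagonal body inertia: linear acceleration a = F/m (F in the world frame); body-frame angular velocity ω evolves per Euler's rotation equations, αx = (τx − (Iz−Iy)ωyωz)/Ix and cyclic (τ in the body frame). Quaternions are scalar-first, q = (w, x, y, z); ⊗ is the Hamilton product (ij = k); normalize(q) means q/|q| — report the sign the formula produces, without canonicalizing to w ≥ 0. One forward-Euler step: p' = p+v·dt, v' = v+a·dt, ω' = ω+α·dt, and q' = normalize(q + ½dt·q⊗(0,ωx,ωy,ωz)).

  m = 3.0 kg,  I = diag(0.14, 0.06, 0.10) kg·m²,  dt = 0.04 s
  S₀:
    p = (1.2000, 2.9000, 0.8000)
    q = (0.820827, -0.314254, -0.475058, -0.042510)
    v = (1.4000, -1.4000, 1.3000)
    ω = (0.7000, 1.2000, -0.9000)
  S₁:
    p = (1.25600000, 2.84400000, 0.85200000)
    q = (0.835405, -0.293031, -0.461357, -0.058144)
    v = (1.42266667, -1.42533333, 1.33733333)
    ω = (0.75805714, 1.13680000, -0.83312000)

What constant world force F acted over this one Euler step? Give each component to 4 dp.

F = (1.7000, -1.9000, 2.8000)

Δv = v₁−v₀ = (0.02266667, -0.02533333, 0.03733333)
applied force F = (1.7000, -1.9000, 2.8000)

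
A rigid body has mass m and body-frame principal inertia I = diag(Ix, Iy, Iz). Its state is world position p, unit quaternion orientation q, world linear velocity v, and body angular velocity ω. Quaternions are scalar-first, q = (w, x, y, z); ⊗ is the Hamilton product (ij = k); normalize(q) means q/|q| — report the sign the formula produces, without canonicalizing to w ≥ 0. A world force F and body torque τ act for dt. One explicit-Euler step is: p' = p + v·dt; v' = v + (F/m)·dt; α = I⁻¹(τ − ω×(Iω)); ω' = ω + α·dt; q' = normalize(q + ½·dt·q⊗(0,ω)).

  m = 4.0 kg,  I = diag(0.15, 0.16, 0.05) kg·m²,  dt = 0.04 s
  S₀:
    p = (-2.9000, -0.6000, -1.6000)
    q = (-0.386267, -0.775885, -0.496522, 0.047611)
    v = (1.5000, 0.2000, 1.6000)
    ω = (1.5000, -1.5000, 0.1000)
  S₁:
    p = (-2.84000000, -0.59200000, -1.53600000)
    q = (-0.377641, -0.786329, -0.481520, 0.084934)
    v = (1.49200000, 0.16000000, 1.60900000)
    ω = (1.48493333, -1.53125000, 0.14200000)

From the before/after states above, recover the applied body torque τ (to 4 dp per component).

rate change Δω = (-0.01506667, -0.03125000, 0.04200000)
gyro term ω₀×Iω₀ = (0.0165, 0.0150, -0.0225)
τ = I·(Δω/dt) + ω₀×(Iω₀) = (-0.0400, -0.1100, 0.0300)

τ = (-0.0400, -0.1100, 0.0300)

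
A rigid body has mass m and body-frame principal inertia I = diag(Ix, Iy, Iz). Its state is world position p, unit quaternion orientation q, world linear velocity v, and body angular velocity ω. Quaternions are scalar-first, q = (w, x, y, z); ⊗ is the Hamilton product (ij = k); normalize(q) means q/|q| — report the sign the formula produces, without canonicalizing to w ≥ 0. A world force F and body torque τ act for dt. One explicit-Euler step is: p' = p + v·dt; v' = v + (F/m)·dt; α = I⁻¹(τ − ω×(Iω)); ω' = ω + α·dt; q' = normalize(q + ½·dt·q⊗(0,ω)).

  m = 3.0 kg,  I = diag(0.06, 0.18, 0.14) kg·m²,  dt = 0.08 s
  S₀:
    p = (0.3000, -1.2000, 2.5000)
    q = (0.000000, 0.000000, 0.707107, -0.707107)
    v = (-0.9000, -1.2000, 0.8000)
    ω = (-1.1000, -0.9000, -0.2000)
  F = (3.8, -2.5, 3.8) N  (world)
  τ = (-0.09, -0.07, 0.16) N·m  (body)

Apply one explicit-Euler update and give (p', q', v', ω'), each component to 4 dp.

p + v·dt = (0.2280, -1.2960, 2.5640)
new velocity v' = (-0.7987, -1.2667, 0.9013)
precession coupling ω×(Iω) = (-0.0072, -0.0176, 0.1188)
α = I⁻¹(τ − ω×Iω) = (-1.3800, -0.2911, 0.2943)
ω' = ω + α·dt = (-1.2104, -0.9233, -0.1765)
q⊗(0,ω) = (0.4949749, -0.7778177, 0.7778177, 0.7778177)
q' = normalize(q + ½dt·q⊗(0,ω)) = (0.0198, -0.0311, 0.7370, -0.6749)

p' = (0.2280, -1.2960, 2.5640)
q' = (0.0198, -0.0311, 0.7370, -0.6749)
v' = (-0.7987, -1.2667, 0.9013)
ω' = (-1.2104, -0.9233, -0.1765)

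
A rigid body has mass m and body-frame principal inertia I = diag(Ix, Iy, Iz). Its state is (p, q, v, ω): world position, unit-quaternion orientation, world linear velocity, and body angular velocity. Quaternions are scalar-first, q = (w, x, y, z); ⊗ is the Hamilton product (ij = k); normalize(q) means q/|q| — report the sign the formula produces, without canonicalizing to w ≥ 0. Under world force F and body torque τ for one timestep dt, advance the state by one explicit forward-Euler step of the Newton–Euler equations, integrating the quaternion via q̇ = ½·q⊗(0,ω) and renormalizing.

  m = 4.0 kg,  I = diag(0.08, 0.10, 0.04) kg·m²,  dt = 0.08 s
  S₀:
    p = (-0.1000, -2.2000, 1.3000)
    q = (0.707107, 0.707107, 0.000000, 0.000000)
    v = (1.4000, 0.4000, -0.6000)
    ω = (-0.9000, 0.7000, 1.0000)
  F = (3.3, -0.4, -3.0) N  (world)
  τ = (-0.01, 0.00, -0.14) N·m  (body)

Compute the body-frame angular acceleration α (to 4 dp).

ω×(Iω) gyroscopic = (-0.0420, -0.0360, -0.0126)
(τ − ω×Iω)/I = (0.4000, 0.3600, -3.1850)

α = (0.4000, 0.3600, -3.1850)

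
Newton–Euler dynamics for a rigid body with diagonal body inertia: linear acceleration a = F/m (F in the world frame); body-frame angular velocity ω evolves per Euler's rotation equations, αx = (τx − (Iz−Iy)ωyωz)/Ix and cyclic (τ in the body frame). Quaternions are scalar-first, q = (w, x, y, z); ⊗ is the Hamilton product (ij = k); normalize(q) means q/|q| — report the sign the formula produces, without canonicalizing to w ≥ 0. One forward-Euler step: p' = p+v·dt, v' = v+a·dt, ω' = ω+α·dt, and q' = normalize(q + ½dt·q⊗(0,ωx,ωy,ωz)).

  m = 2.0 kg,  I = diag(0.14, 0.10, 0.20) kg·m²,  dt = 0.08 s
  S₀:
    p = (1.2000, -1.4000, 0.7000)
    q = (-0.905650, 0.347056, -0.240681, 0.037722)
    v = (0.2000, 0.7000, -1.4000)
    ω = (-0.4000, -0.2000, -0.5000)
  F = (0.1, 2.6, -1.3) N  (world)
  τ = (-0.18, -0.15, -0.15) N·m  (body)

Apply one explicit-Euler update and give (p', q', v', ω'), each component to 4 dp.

new position p' = (1.2160, -1.3440, 0.5880)
new velocity v' = (0.2040, 0.8040, -1.4520)
α = I⁻¹(τ − ω×Iω) = (-1.3571, -1.3800, -0.7340)
new body rate ω' = (-0.5086, -0.3104, -0.5587)
Hamilton product q⊗(0,ω) = (0.1095472, 0.4901449, 0.3395692, 0.2871414)
q' = normalize(q + ½dt·q⊗(0,ω)) = (-0.9009, 0.3665, -0.2270, 0.0492)

p' = (1.2160, -1.3440, 0.5880)
q' = (-0.9009, 0.3665, -0.2270, 0.0492)
v' = (0.2040, 0.8040, -1.4520)
ω' = (-0.5086, -0.3104, -0.5587)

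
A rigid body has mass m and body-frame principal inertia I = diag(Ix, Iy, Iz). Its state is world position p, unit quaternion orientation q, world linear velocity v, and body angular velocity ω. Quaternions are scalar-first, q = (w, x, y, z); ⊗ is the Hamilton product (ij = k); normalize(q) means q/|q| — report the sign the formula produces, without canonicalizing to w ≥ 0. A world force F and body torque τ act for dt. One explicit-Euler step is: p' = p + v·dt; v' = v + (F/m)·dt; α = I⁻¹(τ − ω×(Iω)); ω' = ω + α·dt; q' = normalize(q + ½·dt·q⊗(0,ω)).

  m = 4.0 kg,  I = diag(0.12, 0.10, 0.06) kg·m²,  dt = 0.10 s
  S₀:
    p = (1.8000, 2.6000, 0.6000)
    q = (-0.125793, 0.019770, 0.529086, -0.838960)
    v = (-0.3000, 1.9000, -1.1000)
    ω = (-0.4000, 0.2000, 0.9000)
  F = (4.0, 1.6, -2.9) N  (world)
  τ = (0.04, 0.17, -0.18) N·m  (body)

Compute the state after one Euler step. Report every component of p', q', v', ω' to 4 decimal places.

p' = (1.7700, 2.7900, 0.4900)
q' = (-0.0928, 0.0544, 0.5430, -0.8328)
v' = (-0.2000, 1.9400, -1.1725)
ω' = (-0.3607, 0.3916, 0.5973)

α = I⁻¹(τ − ω×Iω) = (0.3933, 1.9160, -3.0267)
ω + α·dt = (-0.3607, 0.3916, 0.5973)
2q̇ = q⊗(0,ω) = (0.6571548, 0.6942866, 0.2926324, 0.1023747)
updated quaternion q' = (-0.0928, 0.0544, 0.5430, -0.8328)
linear accel F/m = (1.0000, 0.4000, -0.7250)
p' = p + v·dt = (1.7700, 2.7900, 0.4900)
new velocity v' = (-0.2000, 1.9400, -1.1725)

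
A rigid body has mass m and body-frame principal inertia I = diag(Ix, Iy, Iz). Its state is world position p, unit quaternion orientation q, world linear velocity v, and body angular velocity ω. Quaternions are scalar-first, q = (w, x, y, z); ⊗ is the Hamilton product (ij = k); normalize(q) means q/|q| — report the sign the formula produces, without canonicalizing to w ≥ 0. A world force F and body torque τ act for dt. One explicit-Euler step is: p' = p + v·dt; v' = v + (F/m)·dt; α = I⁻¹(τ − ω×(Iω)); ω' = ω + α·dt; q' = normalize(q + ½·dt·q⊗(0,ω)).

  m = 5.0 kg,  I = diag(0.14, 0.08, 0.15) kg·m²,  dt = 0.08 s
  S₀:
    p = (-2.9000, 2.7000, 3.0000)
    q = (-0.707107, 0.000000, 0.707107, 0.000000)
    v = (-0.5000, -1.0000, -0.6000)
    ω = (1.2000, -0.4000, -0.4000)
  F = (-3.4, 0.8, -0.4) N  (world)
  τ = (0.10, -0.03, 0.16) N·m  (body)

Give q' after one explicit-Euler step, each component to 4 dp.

q' = (-0.6948, -0.0452, 0.7174, -0.0226)

q⊗(0,ω) = (0.2828428, -1.1313712, 0.2828428, -0.5656856)
q' = normalize(q + ½dt·q⊗(0,ω)) = (-0.6948, -0.0452, 0.7174, -0.0226)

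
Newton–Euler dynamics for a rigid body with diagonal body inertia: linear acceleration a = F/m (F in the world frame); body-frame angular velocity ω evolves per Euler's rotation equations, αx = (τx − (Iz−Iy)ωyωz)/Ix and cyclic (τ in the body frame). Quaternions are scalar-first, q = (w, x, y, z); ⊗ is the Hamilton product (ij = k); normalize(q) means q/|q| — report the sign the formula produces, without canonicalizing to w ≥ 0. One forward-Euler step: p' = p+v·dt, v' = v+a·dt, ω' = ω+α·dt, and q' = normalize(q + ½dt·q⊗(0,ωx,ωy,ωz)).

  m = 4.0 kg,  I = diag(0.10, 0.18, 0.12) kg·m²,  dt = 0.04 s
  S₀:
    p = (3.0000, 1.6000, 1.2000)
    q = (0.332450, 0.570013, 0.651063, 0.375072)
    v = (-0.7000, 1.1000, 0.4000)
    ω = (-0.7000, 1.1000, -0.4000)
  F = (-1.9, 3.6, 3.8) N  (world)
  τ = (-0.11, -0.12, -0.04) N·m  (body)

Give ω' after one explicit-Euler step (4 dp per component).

gyro term ω×Iω = (0.0264, -0.0056, -0.0616)
α = I⁻¹(τ − ω×Iω) = (-1.3640, -0.6356, 0.1800)
ω' = ω + α·dt = (-0.7546, 1.0746, -0.3928)

ω' = (-0.7546, 1.0746, -0.3928)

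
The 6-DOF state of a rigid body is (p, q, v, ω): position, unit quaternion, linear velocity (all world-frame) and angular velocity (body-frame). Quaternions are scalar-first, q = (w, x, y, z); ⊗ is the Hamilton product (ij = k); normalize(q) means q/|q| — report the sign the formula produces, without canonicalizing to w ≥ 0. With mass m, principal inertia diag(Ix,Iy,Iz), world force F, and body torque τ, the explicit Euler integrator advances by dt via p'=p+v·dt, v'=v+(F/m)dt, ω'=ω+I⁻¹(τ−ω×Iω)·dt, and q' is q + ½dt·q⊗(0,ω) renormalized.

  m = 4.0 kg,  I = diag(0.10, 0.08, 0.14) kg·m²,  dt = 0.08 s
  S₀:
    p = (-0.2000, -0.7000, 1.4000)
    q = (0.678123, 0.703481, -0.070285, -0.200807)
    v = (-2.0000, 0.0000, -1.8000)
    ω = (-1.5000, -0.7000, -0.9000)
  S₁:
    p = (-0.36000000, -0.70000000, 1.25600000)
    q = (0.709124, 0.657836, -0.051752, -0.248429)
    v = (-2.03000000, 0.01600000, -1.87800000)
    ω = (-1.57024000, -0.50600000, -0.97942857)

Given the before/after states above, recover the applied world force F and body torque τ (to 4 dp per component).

rate change Δω = (-0.07024000, 0.19400000, -0.07942857)
precession coupling = (0.0378, -0.0540, -0.0210)
I·α + gyro = (-0.0500, 0.1400, -0.1600)
velocity change Δv = (-0.03000000, 0.01600000, -0.07800000)
F = m·Δv/dt = (-1.5000, 0.8000, -3.9000)

F = (-1.5000, 0.8000, -3.9000)
τ = (-0.0500, 0.1400, -0.1600)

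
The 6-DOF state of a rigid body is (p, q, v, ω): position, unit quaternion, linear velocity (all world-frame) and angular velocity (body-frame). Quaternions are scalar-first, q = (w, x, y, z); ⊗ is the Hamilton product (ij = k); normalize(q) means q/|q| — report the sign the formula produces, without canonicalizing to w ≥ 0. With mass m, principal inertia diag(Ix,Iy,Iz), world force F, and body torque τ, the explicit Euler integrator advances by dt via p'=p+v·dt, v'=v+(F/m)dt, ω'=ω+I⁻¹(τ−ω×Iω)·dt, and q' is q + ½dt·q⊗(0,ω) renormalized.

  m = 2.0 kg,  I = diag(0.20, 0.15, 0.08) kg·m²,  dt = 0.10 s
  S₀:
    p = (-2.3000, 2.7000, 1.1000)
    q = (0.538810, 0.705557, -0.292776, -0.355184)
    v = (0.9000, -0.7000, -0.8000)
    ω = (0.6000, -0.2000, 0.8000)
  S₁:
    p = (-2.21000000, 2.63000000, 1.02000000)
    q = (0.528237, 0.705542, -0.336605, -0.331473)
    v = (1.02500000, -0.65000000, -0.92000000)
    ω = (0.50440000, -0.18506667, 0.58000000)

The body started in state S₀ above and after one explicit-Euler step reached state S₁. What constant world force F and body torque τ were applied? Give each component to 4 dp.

F = (2.5000, 1.0000, -2.4000)
τ = (-0.1800, 0.0800, -0.1700)

Δω = ω₁−ω₀ = (-0.09560000, 0.01493333, -0.22000000)
applied torque τ = (-0.1800, 0.0800, -0.1700)
v₁ − v₀ = (0.12500000, 0.05000000, -0.12000000)
F = m·Δv/dt = (2.5000, 1.0000, -2.4000)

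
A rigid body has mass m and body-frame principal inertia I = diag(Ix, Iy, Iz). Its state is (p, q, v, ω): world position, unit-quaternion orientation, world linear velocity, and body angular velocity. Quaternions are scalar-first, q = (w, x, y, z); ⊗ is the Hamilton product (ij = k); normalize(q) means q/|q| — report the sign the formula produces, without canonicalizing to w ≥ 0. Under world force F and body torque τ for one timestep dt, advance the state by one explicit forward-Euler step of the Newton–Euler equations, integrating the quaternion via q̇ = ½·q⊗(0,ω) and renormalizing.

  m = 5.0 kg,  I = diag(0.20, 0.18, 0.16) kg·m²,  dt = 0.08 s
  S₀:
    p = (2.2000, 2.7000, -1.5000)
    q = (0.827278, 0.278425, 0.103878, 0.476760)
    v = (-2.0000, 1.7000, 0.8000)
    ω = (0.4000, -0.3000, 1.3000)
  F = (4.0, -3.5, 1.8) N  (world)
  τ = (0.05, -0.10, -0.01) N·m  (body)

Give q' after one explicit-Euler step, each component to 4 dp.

q' = (0.7980, 0.3023, 0.0870, 0.5140)

2q̇ = q⊗(0,ω) = (-0.6999946, 0.6089806, -0.4194319, 0.9503827)
q' = normalize(q + ½dt·q⊗(0,ω)) = (0.7980, 0.3023, 0.0870, 0.5140)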